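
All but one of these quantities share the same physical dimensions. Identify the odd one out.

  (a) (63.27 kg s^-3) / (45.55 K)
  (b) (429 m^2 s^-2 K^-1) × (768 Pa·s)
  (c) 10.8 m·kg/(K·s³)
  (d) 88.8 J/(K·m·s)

(a)

Reduce each to base SI dimensions:
  (a) [kg·s⁻³] / [K] = kg·s⁻³·K⁻¹
  (b) [m²·s⁻²·K⁻¹] · [kg·m⁻¹·s⁻¹] = kg·m·s⁻³·K⁻¹
  (c) kg·m·s⁻³·K⁻¹
  (d) J·s⁻¹·m⁻¹·K⁻¹ = N·m·s⁻¹·m⁻¹·K⁻¹ = kg·m·s⁻³·K⁻¹
All reduce to kg·m·s⁻³·K⁻¹ except (a), which is kg·s⁻³·K⁻¹.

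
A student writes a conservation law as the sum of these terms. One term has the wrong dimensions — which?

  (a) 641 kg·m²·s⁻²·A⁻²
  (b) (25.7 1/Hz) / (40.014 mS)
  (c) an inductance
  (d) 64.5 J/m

Work out the base dimensions of each:
  (a) kg·m²·s⁻²·A⁻²
  (b) [s] / [kg⁻¹·m⁻²·s³·A²] = kg·m²·s⁻²·A⁻²
  (c) [inductance] = kg·m²·s⁻²·A⁻²
  (d) J·m⁻¹ = N·m·m⁻¹ = kg·m·s⁻²
All reduce to kg·m²·s⁻²·A⁻² except (d), which is kg·m·s⁻².

(d)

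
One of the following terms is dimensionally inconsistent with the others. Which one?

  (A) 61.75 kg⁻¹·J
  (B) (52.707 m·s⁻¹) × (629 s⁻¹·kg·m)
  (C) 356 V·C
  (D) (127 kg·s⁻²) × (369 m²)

(A)

Work out the base dimensions of each:
  (A) J·kg⁻¹ = N·m·kg⁻¹ = m²·s⁻²
  (B) [m·s⁻¹] · [kg·m·s⁻¹] = kg·m²·s⁻²
  (C) C·V = s·A·J·C⁻¹ = kg·m²·s⁻²
  (D) [kg·s⁻²] · [m²] = kg·m²·s⁻²
All reduce to kg·m²·s⁻² except (A), which is m²·s⁻².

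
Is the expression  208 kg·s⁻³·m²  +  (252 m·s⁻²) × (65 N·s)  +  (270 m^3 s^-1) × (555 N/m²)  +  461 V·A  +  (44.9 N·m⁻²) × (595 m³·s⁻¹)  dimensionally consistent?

In SI base units:
  208 kg·s⁻³·m²:  kg·m²·s⁻³
  (252 m·s⁻²) × (65 N·s):  [m·s⁻²] · [kg·m·s⁻¹] = kg·m²·s⁻³
  (270 m^3 s^-1) × (555 N/m²):  [m³·s⁻¹] · [kg·m⁻¹·s⁻²] = kg·m²·s⁻³
  461 V·A:  V·A = J·C⁻¹·A = kg·m²·s⁻³
  (44.9 N·m⁻²) × (595 m³·s⁻¹):  [kg·m⁻¹·s⁻²] · [m³·s⁻¹] = kg·m²·s⁻³
Every term reduces to kg·m²·s⁻³.

Yes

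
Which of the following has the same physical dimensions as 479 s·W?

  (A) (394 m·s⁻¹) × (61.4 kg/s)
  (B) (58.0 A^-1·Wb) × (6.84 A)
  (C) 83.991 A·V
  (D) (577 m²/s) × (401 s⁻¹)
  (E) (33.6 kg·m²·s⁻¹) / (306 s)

(E)

Reference: W·s = J·s⁻¹·s = kg·m²·s⁻².
Each option:
  (A) [m·s⁻¹] · [kg·s⁻¹] = kg·m·s⁻²
  (B) [kg·m²·s⁻²·A⁻²] · [A] = kg·m²·s⁻²·A⁻¹
  (C) V·A = J·C⁻¹·A = kg·m²·s⁻³
  (D) [m²·s⁻¹] · [s⁻¹] = m²·s⁻²
  (E) [kg·m²·s⁻¹] / [s] = kg·m²·s⁻²  ← same
Only (E) matches kg·m²·s⁻².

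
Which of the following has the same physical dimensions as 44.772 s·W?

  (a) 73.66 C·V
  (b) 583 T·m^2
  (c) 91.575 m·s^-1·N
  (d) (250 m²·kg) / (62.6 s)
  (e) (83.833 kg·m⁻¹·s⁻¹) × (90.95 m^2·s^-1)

(a)

Reference: W·s = J·s⁻¹·s = kg·m²·s⁻².
Each option:
  (a) C·V = s·A·J·C⁻¹ = kg·m²·s⁻²  ← same
  (b) T·m² = Wb·m⁻²·m² = kg·m²·s⁻²·A⁻¹
  (c) N·m·s⁻¹ = kg·m·s⁻²·m·s⁻¹ = kg·m²·s⁻³
  (d) [kg·m²] / [s] = kg·m²·s⁻¹
  (e) [kg·m⁻¹·s⁻¹] · [m²·s⁻¹] = kg·m·s⁻²
Only (a) matches kg·m²·s⁻².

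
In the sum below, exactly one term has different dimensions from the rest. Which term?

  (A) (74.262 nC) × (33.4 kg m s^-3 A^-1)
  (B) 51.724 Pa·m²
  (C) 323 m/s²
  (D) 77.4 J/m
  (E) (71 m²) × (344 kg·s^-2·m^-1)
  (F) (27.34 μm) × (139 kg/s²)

(C)

Expand each in SI base units:
  (A) [s·A] · [kg·m·s⁻³·A⁻¹] = kg·m·s⁻²
  (B) Pa·m² = N·m⁻²·m² = kg·m·s⁻²
  (C) m·s⁻²
  (D) J·m⁻¹ = N·m·m⁻¹ = kg·m·s⁻²
  (E) [m²] · [kg·m⁻¹·s⁻²] = kg·m·s⁻²
  (F) [m] · [kg·s⁻²] = kg·m·s⁻²
All reduce to kg·m·s⁻² except (C), which is m·s⁻².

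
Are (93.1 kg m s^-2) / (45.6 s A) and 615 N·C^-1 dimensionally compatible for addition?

Yes

In SI base units:
  (93.1 kg m s^-2) / (45.6 s A):  [kg·m·s⁻²] / [s·A] = kg·m·s⁻³·A⁻¹
  615 N·C^-1:  N·C⁻¹ = kg·m·s⁻²·(s·A)⁻¹ = kg·m·s⁻³·A⁻¹
Both are kg·m·s⁻³·A⁻¹, so they have the same dimensions and can be added.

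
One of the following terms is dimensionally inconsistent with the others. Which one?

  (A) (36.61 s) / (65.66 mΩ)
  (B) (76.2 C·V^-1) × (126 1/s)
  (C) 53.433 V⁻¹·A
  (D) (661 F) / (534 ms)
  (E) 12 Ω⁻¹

(A)

In SI base units:
  (A) [s] / [kg·m²·s⁻³·A⁻²] = kg⁻¹·m⁻²·s⁴·A²
  (B) [kg⁻¹·m⁻²·s⁴·A²] · [s⁻¹] = kg⁻¹·m⁻²·s³·A²
  (C) A·V⁻¹ = A·(J·C⁻¹)⁻¹ = kg⁻¹·m⁻²·s³·A²
  (D) [kg⁻¹·m⁻²·s⁴·A²] / [s] = kg⁻¹·m⁻²·s³·A²
  (E) Ω⁻¹ = (V·A⁻¹)⁻¹ = kg⁻¹·m⁻²·s³·A²
All reduce to kg⁻¹·m⁻²·s³·A² except (A), which is kg⁻¹·m⁻²·s⁴·A².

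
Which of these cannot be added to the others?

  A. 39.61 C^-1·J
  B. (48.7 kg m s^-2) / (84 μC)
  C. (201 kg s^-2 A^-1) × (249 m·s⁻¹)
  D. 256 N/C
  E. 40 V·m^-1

Expand each in SI base units:
  A. J·C⁻¹ = N·m·(s·A)⁻¹ = kg·m²·s⁻³·A⁻¹
  B. [kg·m·s⁻²] / [s·A] = kg·m·s⁻³·A⁻¹
  C. [kg·s⁻²·A⁻¹] · [m·s⁻¹] = kg·m·s⁻³·A⁻¹
  D. N·C⁻¹ = kg·m·s⁻²·(s·A)⁻¹ = kg·m·s⁻³·A⁻¹
  E. V·m⁻¹ = J·C⁻¹·m⁻¹ = kg·m·s⁻³·A⁻¹
All reduce to kg·m·s⁻³·A⁻¹ except A., which is kg·m²·s⁻³·A⁻¹.

A.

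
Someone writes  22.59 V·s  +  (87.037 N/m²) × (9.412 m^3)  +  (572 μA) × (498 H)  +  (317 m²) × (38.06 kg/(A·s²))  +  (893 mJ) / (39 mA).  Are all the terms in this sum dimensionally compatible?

Reduce each to base SI dimensions:
  22.59 V·s:  V·s = J·C⁻¹·s = kg·m²·s⁻²·A⁻¹
  (87.037 N/m²) × (9.412 m^3):  [kg·m⁻¹·s⁻²] · [m³] = kg·m²·s⁻²
  (572 μA) × (498 H):  [A] · [kg·m²·s⁻²·A⁻²] = kg·m²·s⁻²·A⁻¹
  (317 m²) × (38.06 kg/(A·s²)):  [m²] · [kg·s⁻²·A⁻¹] = kg·m²·s⁻²·A⁻¹
  (893 mJ) / (39 mA):  [kg·m²·s⁻²] / [A] = kg·m²·s⁻²·A⁻¹
The terms do not share a single dimension (kg·m²·s⁻² vs kg·m²·s⁻²·A⁻¹).

No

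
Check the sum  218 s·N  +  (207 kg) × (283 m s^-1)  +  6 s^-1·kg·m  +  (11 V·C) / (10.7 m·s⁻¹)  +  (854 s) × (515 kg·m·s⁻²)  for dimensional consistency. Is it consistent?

Work out the base dimensions of each:
  218 s·N:  N·s = kg·m·s⁻²·s = kg·m·s⁻¹
  (207 kg) × (283 m s^-1):  [kg] · [m·s⁻¹] = kg·m·s⁻¹
  6 s^-1·kg·m:  kg·m·s⁻¹
  (11 V·C) / (10.7 m·s⁻¹):  [kg·m²·s⁻²] / [m·s⁻¹] = kg·m·s⁻¹
  (854 s) × (515 kg·m·s⁻²):  [s] · [kg·m·s⁻²] = kg·m·s⁻¹
Every term reduces to kg·m·s⁻¹.

Yes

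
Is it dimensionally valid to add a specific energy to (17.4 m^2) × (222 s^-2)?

Dimensions:
  a specific energy:  [specific energy] = m²·s⁻²
  (17.4 m^2) × (222 s^-2):  [m²] · [s⁻²] = m²·s⁻²
Both are m²·s⁻², so they have the same dimensions and can be added.

Yes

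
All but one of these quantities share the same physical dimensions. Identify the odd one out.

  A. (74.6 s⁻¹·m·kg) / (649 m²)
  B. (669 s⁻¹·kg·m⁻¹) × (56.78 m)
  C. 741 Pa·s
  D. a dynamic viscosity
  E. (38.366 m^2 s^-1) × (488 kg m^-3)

Work out the base dimensions of each:
  A. [kg·m·s⁻¹] / [m²] = kg·m⁻¹·s⁻¹
  B. [kg·m⁻¹·s⁻¹] · [m] = kg·s⁻¹
  C. Pa·s = N·m⁻²·s = kg·m⁻¹·s⁻¹
  D. [dynamic viscosity] = kg·m⁻¹·s⁻¹
  E. [m²·s⁻¹] · [kg·m⁻³] = kg·m⁻¹·s⁻¹
All reduce to kg·m⁻¹·s⁻¹ except B., which is kg·s⁻¹.

B.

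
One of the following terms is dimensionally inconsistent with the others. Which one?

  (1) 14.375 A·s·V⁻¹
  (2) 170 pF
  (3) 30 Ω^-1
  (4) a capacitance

In SI base units:
  (1) A·s·V⁻¹ = A·s·(J·C⁻¹)⁻¹ = kg⁻¹·m⁻²·s⁴·A²
  (2) F = C·V⁻¹ = kg⁻¹·m⁻²·s⁴·A²
  (3) Ω⁻¹ = (V·A⁻¹)⁻¹ = kg⁻¹·m⁻²·s³·A²
  (4) [capacitance] = kg⁻¹·m⁻²·s⁴·A²
All reduce to kg⁻¹·m⁻²·s⁴·A² except (3), which is kg⁻¹·m⁻²·s³·A².

(3)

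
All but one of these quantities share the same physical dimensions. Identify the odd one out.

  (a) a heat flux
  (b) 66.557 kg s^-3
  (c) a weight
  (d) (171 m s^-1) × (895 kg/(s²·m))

Expand each in SI base units:
  (a) [heat flux] = kg·s⁻³
  (b) kg·s⁻³
  (c) [weight] = kg·m·s⁻²
  (d) [m·s⁻¹] · [kg·m⁻¹·s⁻²] = kg·s⁻³
All reduce to kg·s⁻³ except (c), which is kg·m·s⁻².

(c)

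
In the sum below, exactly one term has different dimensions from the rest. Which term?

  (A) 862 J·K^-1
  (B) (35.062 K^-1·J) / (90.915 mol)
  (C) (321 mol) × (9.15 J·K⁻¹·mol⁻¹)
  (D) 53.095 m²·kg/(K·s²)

Reduce each to base SI dimensions:
  (A) J·K⁻¹ = N·m·K⁻¹ = kg·m²·s⁻²·K⁻¹
  (B) [kg·m²·s⁻²·K⁻¹] / [mol] = kg·m²·s⁻²·K⁻¹·mol⁻¹
  (C) [mol] · [kg·m²·s⁻²·K⁻¹·mol⁻¹] = kg·m²·s⁻²·K⁻¹
  (D) kg·m²·s⁻²·K⁻¹
All reduce to kg·m²·s⁻²·K⁻¹ except (B), which is kg·m²·s⁻²·K⁻¹·mol⁻¹.

(B)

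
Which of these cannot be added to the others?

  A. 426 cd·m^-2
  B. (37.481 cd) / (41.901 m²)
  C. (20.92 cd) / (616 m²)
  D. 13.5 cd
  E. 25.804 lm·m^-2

In SI base units:
  A. cd·m⁻² = m⁻²·cd
  B. [cd] / [m²] = m⁻²·cd
  C. [cd] / [m²] = m⁻²·cd
  D. cd
  E. lm·m⁻² = cd·m⁻² = m⁻²·cd
All reduce to m⁻²·cd except D., which is cd.

D.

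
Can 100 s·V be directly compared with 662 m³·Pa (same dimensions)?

Reduce each to base SI dimensions:
  100 s·V:  V·s = J·C⁻¹·s = kg·m²·s⁻²·A⁻¹
  662 m³·Pa:  Pa·m³ = N·m⁻²·m³ = kg·m²·s⁻²
kg·m²·s⁻²·A⁻¹ ≠ kg·m²·s⁻², so they cannot be added.

No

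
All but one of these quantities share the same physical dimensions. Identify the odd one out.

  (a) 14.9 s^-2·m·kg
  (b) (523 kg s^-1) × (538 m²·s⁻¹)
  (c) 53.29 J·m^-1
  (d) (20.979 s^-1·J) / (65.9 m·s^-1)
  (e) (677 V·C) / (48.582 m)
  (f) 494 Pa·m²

(b)

Expand each in SI base units:
  (a) kg·m·s⁻²
  (b) [kg·s⁻¹] · [m²·s⁻¹] = kg·m²·s⁻²
  (c) J·m⁻¹ = N·m·m⁻¹ = kg·m·s⁻²
  (d) [kg·m²·s⁻³] / [m·s⁻¹] = kg·m·s⁻²
  (e) [kg·m²·s⁻²] / [m] = kg·m·s⁻²
  (f) Pa·m² = N·m⁻²·m² = kg·m·s⁻²
All reduce to kg·m·s⁻² except (b), which is kg·m²·s⁻².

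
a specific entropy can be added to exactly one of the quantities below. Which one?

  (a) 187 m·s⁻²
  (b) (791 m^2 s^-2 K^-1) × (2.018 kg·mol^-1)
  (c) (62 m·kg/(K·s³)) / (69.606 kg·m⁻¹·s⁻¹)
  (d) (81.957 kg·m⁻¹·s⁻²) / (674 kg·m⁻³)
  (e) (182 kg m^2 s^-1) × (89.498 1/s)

(c)

Reference: [specific entropy] = m²·s⁻²·K⁻¹.
Each option:
  (a) m·s⁻²
  (b) [m²·s⁻²·K⁻¹] · [kg·mol⁻¹] = kg·m²·s⁻²·K⁻¹·mol⁻¹
  (c) [kg·m·s⁻³·K⁻¹] / [kg·m⁻¹·s⁻¹] = m²·s⁻²·K⁻¹  ← same
  (d) [kg·m⁻¹·s⁻²] / [kg·m⁻³] = m²·s⁻²
  (e) [kg·m²·s⁻¹] · [s⁻¹] = kg·m²·s⁻²
Only (c) matches m²·s⁻²·K⁻¹.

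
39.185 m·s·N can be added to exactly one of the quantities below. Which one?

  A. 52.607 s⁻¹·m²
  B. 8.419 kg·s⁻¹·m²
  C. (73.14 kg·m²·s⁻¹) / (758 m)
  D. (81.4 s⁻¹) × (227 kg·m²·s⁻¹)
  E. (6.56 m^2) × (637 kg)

B.

Reference: N·m·s = kg·m·s⁻²·m·s = kg·m²·s⁻¹.
Each option:
  A. m²·s⁻¹
  B. kg·m²·s⁻¹  ← same
  C. [kg·m²·s⁻¹] / [m] = kg·m·s⁻¹
  D. [s⁻¹] · [kg·m²·s⁻¹] = kg·m²·s⁻²
  E. [m²] · [kg] = kg·m²
Only B. matches kg·m²·s⁻¹.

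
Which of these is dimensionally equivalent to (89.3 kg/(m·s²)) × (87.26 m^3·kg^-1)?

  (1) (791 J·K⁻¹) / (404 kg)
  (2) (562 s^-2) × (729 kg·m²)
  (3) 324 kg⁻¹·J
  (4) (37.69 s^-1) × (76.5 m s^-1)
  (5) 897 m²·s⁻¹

(3)

Reference: [kg·m⁻¹·s⁻²] · [kg⁻¹·m³] = m²·s⁻².
Each option:
  (1) [kg·m²·s⁻²·K⁻¹] / [kg] = m²·s⁻²·K⁻¹
  (2) [s⁻²] · [kg·m²] = kg·m²·s⁻²
  (3) J·kg⁻¹ = N·m·kg⁻¹ = m²·s⁻²  ← same
  (4) [s⁻¹] · [m·s⁻¹] = m·s⁻²
  (5) m²·s⁻¹
Only (3) matches m²·s⁻².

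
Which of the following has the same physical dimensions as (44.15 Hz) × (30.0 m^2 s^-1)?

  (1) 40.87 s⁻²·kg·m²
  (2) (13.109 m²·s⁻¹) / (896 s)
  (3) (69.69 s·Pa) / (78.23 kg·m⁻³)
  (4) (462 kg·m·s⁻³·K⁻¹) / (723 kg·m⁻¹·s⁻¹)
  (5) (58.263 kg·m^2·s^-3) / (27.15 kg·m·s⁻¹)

Reference: [s⁻¹] · [m²·s⁻¹] = m²·s⁻².
Each option:
  (1) kg·m²·s⁻²
  (2) [m²·s⁻¹] / [s] = m²·s⁻²  ← same
  (3) [kg·m⁻¹·s⁻¹] / [kg·m⁻³] = m²·s⁻¹
  (4) [kg·m·s⁻³·K⁻¹] / [kg·m⁻¹·s⁻¹] = m²·s⁻²·K⁻¹
  (5) [kg·m²·s⁻³] / [kg·m·s⁻¹] = m·s⁻²
Only (2) matches m²·s⁻².

(2)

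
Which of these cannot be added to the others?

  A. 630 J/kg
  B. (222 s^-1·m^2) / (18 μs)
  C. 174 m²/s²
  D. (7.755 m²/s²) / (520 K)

D.

Work out the base dimensions of each:
  A. J·kg⁻¹ = N·m·kg⁻¹ = m²·s⁻²
  B. [m²·s⁻¹] / [s] = m²·s⁻²
  C. m²·s⁻²
  D. [m²·s⁻²] / [K] = m²·s⁻²·K⁻¹
All reduce to m²·s⁻² except D., which is m²·s⁻²·K⁻¹.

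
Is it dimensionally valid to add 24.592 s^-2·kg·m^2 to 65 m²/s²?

No

Reduce each to base SI dimensions:
  24.592 s^-2·kg·m^2:  kg·m²·s⁻²
  65 m²/s²:  m²·s⁻²
kg·m²·s⁻² ≠ m²·s⁻², so they cannot be added.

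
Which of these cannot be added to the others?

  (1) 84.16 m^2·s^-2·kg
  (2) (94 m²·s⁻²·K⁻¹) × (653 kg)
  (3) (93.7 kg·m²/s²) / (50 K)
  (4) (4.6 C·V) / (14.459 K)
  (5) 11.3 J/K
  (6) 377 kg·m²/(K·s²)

Work out the base dimensions of each:
  (1) kg·m²·s⁻²
  (2) [m²·s⁻²·K⁻¹] · [kg] = kg·m²·s⁻²·K⁻¹
  (3) [kg·m²·s⁻²] / [K] = kg·m²·s⁻²·K⁻¹
  (4) [kg·m²·s⁻²] / [K] = kg·m²·s⁻²·K⁻¹
  (5) J·K⁻¹ = N·m·K⁻¹ = kg·m²·s⁻²·K⁻¹
  (6) kg·m²·s⁻²·K⁻¹
All reduce to kg·m²·s⁻²·K⁻¹ except (1), which is kg·m²·s⁻².

(1)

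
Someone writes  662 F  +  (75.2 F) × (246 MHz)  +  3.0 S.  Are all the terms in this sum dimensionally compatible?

No

Expand each in SI base units:
  662 F:  F = C·V⁻¹ = kg⁻¹·m⁻²·s⁴·A²
  (75.2 F) × (246 MHz):  [kg⁻¹·m⁻²·s⁴·A²] · [s⁻¹] = kg⁻¹·m⁻²·s³·A²
  3.0 S:  S = Ω⁻¹ = kg⁻¹·m⁻²·s³·A²
The terms do not share a single dimension (kg⁻¹·m⁻²·s³·A² vs kg⁻¹·m⁻²·s⁴·A²).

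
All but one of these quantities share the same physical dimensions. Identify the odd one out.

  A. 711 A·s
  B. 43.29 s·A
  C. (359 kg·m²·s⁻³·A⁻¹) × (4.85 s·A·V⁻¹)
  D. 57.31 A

D.

Expand each in SI base units:
  A. A·s = s·A
  B. s·A
  C. [kg·m²·s⁻³·A⁻¹] · [kg⁻¹·m⁻²·s⁴·A²] = s·A
  D. A
All reduce to s·A except D., which is A.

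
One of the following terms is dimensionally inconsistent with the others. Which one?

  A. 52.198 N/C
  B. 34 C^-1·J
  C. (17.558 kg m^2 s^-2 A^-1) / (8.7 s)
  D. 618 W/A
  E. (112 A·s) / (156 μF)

A.

In SI base units:
  A. N·C⁻¹ = kg·m·s⁻²·(s·A)⁻¹ = kg·m·s⁻³·A⁻¹
  B. J·C⁻¹ = N·m·(s·A)⁻¹ = kg·m²·s⁻³·A⁻¹
  C. [kg·m²·s⁻²·A⁻¹] / [s] = kg·m²·s⁻³·A⁻¹
  D. W·A⁻¹ = J·s⁻¹·A⁻¹ = kg·m²·s⁻³·A⁻¹
  E. [s·A] / [kg⁻¹·m⁻²·s⁴·A²] = kg·m²·s⁻³·A⁻¹
All reduce to kg·m²·s⁻³·A⁻¹ except A., which is kg·m·s⁻³·A⁻¹.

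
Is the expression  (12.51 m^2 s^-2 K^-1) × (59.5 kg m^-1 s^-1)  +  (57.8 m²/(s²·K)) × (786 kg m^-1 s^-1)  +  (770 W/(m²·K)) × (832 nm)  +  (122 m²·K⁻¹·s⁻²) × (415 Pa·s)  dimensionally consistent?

Dimensions:
  (12.51 m^2 s^-2 K^-1) × (59.5 kg m^-1 s^-1):  [m²·s⁻²·K⁻¹] · [kg·m⁻¹·s⁻¹] = kg·m·s⁻³·K⁻¹
  (57.8 m²/(s²·K)) × (786 kg m^-1 s^-1):  [m²·s⁻²·K⁻¹] · [kg·m⁻¹·s⁻¹] = kg·m·s⁻³·K⁻¹
  (770 W/(m²·K)) × (832 nm):  [kg·s⁻³·K⁻¹] · [m] = kg·m·s⁻³·K⁻¹
  (122 m²·K⁻¹·s⁻²) × (415 Pa·s):  [m²·s⁻²·K⁻¹] · [kg·m⁻¹·s⁻¹] = kg·m·s⁻³·K⁻¹
Every term reduces to kg·m·s⁻³·K⁻¹.

Yes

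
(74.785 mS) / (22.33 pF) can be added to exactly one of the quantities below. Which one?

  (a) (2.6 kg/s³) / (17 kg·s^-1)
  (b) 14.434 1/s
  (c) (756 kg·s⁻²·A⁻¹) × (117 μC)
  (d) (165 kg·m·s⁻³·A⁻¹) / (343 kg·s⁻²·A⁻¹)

(b)

Reference: [kg⁻¹·m⁻²·s³·A²] / [kg⁻¹·m⁻²·s⁴·A²] = s⁻¹.
Each option:
  (a) [kg·s⁻³] / [kg·s⁻¹] = s⁻²
  (b) s⁻¹  ← same
  (c) [kg·s⁻²·A⁻¹] · [s·A] = kg·s⁻¹
  (d) [kg·m·s⁻³·A⁻¹] / [kg·s⁻²·A⁻¹] = m·s⁻¹
Only (b) matches s⁻¹.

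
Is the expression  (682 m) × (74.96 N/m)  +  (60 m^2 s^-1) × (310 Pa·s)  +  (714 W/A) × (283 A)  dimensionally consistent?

Dimensions:
  (682 m) × (74.96 N/m):  [m] · [kg·s⁻²] = kg·m·s⁻²
  (60 m^2 s^-1) × (310 Pa·s):  [m²·s⁻¹] · [kg·m⁻¹·s⁻¹] = kg·m·s⁻²
  (714 W/A) × (283 A):  [kg·m²·s⁻³·A⁻¹] · [A] = kg·m²·s⁻³
The terms do not share a single dimension (kg·m²·s⁻³ vs kg·m·s⁻²).

No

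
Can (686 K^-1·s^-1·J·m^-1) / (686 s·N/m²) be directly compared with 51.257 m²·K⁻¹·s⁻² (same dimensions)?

Yes

Expand each in SI base units:
  (686 K^-1·s^-1·J·m^-1) / (686 s·N/m²):  [kg·m·s⁻³·K⁻¹] / [kg·m⁻¹·s⁻¹] = m²·s⁻²·K⁻¹
  51.257 m²·K⁻¹·s⁻²:  m²·s⁻²·K⁻¹
Both are m²·s⁻²·K⁻¹, so they have the same dimensions and can be added.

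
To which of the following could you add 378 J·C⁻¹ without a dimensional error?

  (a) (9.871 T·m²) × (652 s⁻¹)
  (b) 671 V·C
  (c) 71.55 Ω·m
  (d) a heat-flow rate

(a)

Reference: J·C⁻¹ = N·m·(s·A)⁻¹ = kg·m²·s⁻³·A⁻¹.
Each option:
  (a) [kg·m²·s⁻²·A⁻¹] · [s⁻¹] = kg·m²·s⁻³·A⁻¹  ← same
  (b) C·V = s·A·J·C⁻¹ = kg·m²·s⁻²
  (c) Ω·m = V·A⁻¹·m = kg·m³·s⁻³·A⁻²
  (d) [heat-flow rate] = kg·m²·s⁻³
Only (a) matches kg·m²·s⁻³·A⁻¹.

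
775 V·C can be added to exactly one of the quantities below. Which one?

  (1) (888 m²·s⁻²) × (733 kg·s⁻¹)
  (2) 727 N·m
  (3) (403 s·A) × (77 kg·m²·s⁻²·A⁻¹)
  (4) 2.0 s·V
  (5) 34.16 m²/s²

(2)

Reference: C·V = s·A·J·C⁻¹ = kg·m²·s⁻².
Each option:
  (1) [m²·s⁻²] · [kg·s⁻¹] = kg·m²·s⁻³
  (2) N·m = kg·m·s⁻²·m = kg·m²·s⁻²  ← same
  (3) [s·A] · [kg·m²·s⁻²·A⁻¹] = kg·m²·s⁻¹
  (4) V·s = J·C⁻¹·s = kg·m²·s⁻²·A⁻¹
  (5) m²·s⁻²
Only (2) matches kg·m²·s⁻².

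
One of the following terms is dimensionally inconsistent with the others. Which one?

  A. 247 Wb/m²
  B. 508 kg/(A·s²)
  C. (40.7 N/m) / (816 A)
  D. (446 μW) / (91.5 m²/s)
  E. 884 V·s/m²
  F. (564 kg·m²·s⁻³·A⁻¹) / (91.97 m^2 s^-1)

D.

Work out the base dimensions of each:
  A. Wb·m⁻² = V·s·m⁻² = kg·s⁻²·A⁻¹
  B. kg·s⁻²·A⁻¹
  C. [kg·s⁻²] / [A] = kg·s⁻²·A⁻¹
  D. [kg·m²·s⁻³] / [m²·s⁻¹] = kg·s⁻²
  E. V·s·m⁻² = J·C⁻¹·s·m⁻² = kg·s⁻²·A⁻¹
  F. [kg·m²·s⁻³·A⁻¹] / [m²·s⁻¹] = kg·s⁻²·A⁻¹
All reduce to kg·s⁻²·A⁻¹ except D., which is kg·s⁻².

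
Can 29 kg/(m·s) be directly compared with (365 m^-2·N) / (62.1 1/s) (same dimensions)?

In SI base units:
  29 kg/(m·s):  kg·m⁻¹·s⁻¹
  (365 m^-2·N) / (62.1 1/s):  [kg·m⁻¹·s⁻²] / [s⁻¹] = kg·m⁻¹·s⁻¹
Both are kg·m⁻¹·s⁻¹, so they have the same dimensions and can be added.

Yes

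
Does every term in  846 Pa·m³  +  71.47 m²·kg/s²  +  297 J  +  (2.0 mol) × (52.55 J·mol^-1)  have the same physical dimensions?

Dimensions:
  846 Pa·m³:  Pa·m³ = N·m⁻²·m³ = kg·m²·s⁻²
  71.47 m²·kg/s²:  kg·m²·s⁻²
  297 J:  J = N·m = kg·m²·s⁻²
  (2.0 mol) × (52.55 J·mol^-1):  [mol] · [kg·m²·s⁻²·mol⁻¹] = kg·m²·s⁻²
Every term reduces to kg·m²·s⁻².

Yes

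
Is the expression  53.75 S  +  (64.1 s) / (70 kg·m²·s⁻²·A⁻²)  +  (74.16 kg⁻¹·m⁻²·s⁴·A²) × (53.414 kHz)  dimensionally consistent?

Expand each in SI base units:
  53.75 S:  S = Ω⁻¹ = kg⁻¹·m⁻²·s³·A²
  (64.1 s) / (70 kg·m²·s⁻²·A⁻²):  [s] / [kg·m²·s⁻²·A⁻²] = kg⁻¹·m⁻²·s³·A²
  (74.16 kg⁻¹·m⁻²·s⁴·A²) × (53.414 kHz):  [kg⁻¹·m⁻²·s⁴·A²] · [s⁻¹] = kg⁻¹·m⁻²·s³·A²
Every term reduces to kg⁻¹·m⁻²·s³·A².

Yes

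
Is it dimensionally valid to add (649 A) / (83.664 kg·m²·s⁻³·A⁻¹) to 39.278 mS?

Work out the base dimensions of each:
  (649 A) / (83.664 kg·m²·s⁻³·A⁻¹):  [A] / [kg·m²·s⁻³·A⁻¹] = kg⁻¹·m⁻²·s³·A²
  39.278 mS:  S = Ω⁻¹ = kg⁻¹·m⁻²·s³·A²
Both are kg⁻¹·m⁻²·s³·A², so they have the same dimensions and can be added.

Yes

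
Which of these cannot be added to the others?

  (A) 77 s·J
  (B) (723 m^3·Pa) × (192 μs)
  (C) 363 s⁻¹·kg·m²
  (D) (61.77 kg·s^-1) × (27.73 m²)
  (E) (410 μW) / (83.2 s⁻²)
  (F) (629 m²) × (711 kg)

(F)

In SI base units:
  (A) J·s = N·m·s = kg·m²·s⁻¹
  (B) [kg·m²·s⁻²] · [s] = kg·m²·s⁻¹
  (C) kg·m²·s⁻¹
  (D) [kg·s⁻¹] · [m²] = kg·m²·s⁻¹
  (E) [kg·m²·s⁻³] / [s⁻²] = kg·m²·s⁻¹
  (F) [m²] · [kg] = kg·m²
All reduce to kg·m²·s⁻¹ except (F), which is kg·m².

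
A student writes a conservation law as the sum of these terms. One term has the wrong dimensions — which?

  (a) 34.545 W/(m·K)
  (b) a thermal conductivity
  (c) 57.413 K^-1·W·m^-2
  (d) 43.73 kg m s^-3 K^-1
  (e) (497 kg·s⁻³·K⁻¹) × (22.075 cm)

Dimensions:
  (a) W·m⁻¹·K⁻¹ = J·s⁻¹·m⁻¹·K⁻¹ = kg·m·s⁻³·K⁻¹
  (b) [thermal conductivity] = kg·m·s⁻³·K⁻¹
  (c) W·m⁻²·K⁻¹ = J·s⁻¹·m⁻²·K⁻¹ = kg·s⁻³·K⁻¹
  (d) kg·m·s⁻³·K⁻¹
  (e) [kg·s⁻³·K⁻¹] · [m] = kg·m·s⁻³·K⁻¹
All reduce to kg·m·s⁻³·K⁻¹ except (c), which is kg·s⁻³·K⁻¹.

(c)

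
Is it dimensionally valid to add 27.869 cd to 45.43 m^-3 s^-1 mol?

No

Expand each in SI base units:
  27.869 cd:  cd
  45.43 m^-3 s^-1 mol:  m⁻³·s⁻¹·mol
cd ≠ m⁻³·s⁻¹·mol, so they cannot be added.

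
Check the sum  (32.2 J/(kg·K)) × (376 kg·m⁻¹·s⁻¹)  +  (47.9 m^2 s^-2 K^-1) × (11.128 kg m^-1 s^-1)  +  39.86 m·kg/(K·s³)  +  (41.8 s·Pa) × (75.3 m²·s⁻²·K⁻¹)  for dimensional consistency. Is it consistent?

Work out the base dimensions of each:
  (32.2 J/(kg·K)) × (376 kg·m⁻¹·s⁻¹):  [m²·s⁻²·K⁻¹] · [kg·m⁻¹·s⁻¹] = kg·m·s⁻³·K⁻¹
  (47.9 m^2 s^-2 K^-1) × (11.128 kg m^-1 s^-1):  [m²·s⁻²·K⁻¹] · [kg·m⁻¹·s⁻¹] = kg·m·s⁻³·K⁻¹
  39.86 m·kg/(K·s³):  kg·m·s⁻³·K⁻¹
  (41.8 s·Pa) × (75.3 m²·s⁻²·K⁻¹):  [kg·m⁻¹·s⁻¹] · [m²·s⁻²·K⁻¹] = kg·m·s⁻³·K⁻¹
Every term reduces to kg·m·s⁻³·K⁻¹.

Yes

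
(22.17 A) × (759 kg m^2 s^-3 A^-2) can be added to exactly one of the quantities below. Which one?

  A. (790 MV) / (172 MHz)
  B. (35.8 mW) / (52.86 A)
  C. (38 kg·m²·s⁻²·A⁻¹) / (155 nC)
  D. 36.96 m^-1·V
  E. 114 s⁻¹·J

Reference: [A] · [kg·m²·s⁻³·A⁻²] = kg·m²·s⁻³·A⁻¹.
Each option:
  A. [kg·m²·s⁻³·A⁻¹] / [s⁻¹] = kg·m²·s⁻²·A⁻¹
  B. [kg·m²·s⁻³] / [A] = kg·m²·s⁻³·A⁻¹  ← same
  C. [kg·m²·s⁻²·A⁻¹] / [s·A] = kg·m²·s⁻³·A⁻²
  D. V·m⁻¹ = J·C⁻¹·m⁻¹ = kg·m·s⁻³·A⁻¹
  E. J·s⁻¹ = N·m·s⁻¹ = kg·m²·s⁻³
Only B. matches kg·m²·s⁻³·A⁻¹.

B.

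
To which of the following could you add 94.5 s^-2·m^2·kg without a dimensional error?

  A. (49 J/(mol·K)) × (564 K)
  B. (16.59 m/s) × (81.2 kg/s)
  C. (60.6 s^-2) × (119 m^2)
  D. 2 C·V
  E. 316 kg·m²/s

Reference: kg·m²·s⁻².
Each option:
  A. [kg·m²·s⁻²·K⁻¹·mol⁻¹] · [K] = kg·m²·s⁻²·mol⁻¹
  B. [m·s⁻¹] · [kg·s⁻¹] = kg·m·s⁻²
  C. [s⁻²] · [m²] = m²·s⁻²
  D. C·V = s·A·J·C⁻¹ = kg·m²·s⁻²  ← same
  E. kg·m²·s⁻¹
Only D. matches kg·m²·s⁻².

D.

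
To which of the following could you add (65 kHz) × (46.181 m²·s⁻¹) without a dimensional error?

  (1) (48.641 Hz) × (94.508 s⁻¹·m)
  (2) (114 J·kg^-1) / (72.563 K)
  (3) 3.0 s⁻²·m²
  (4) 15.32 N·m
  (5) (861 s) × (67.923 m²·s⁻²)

Reference: [s⁻¹] · [m²·s⁻¹] = m²·s⁻².
Each option:
  (1) [s⁻¹] · [m·s⁻¹] = m·s⁻²
  (2) [m²·s⁻²] / [K] = m²·s⁻²·K⁻¹
  (3) m²·s⁻²  ← same
  (4) N·m = kg·m·s⁻²·m = kg·m²·s⁻²
  (5) [s] · [m²·s⁻²] = m²·s⁻¹
Only (3) matches m²·s⁻².

(3)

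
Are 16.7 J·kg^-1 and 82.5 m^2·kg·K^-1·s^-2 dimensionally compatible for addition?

Dimensions:
  16.7 J·kg^-1:  J·kg⁻¹ = N·m·kg⁻¹ = m²·s⁻²
  82.5 m^2·kg·K^-1·s^-2:  kg·m²·s⁻²·K⁻¹
m²·s⁻² ≠ kg·m²·s⁻²·K⁻¹, so they cannot be added.

No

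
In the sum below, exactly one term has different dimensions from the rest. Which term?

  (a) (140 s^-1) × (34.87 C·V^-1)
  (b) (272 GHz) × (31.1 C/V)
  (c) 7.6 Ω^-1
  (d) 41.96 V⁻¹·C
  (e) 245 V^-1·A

(d)

Reduce each to base SI dimensions:
  (a) [s⁻¹] · [kg⁻¹·m⁻²·s⁴·A²] = kg⁻¹·m⁻²·s³·A²
  (b) [s⁻¹] · [kg⁻¹·m⁻²·s⁴·A²] = kg⁻¹·m⁻²·s³·A²
  (c) Ω⁻¹ = (V·A⁻¹)⁻¹ = kg⁻¹·m⁻²·s³·A²
  (d) C·V⁻¹ = s·A·(J·C⁻¹)⁻¹ = kg⁻¹·m⁻²·s⁴·A²
  (e) A·V⁻¹ = A·(J·C⁻¹)⁻¹ = kg⁻¹·m⁻²·s³·A²
All reduce to kg⁻¹·m⁻²·s³·A² except (d), which is kg⁻¹·m⁻²·s⁴·A².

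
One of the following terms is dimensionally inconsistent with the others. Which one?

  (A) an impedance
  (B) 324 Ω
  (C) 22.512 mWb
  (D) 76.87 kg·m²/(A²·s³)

Work out the base dimensions of each:
  (A) [impedance] = kg·m²·s⁻³·A⁻²
  (B) Ω = V·A⁻¹ = kg·m²·s⁻³·A⁻²
  (C) Wb = V·s = kg·m²·s⁻²·A⁻¹
  (D) kg·m²·s⁻³·A⁻²
All reduce to kg·m²·s⁻³·A⁻² except (C), which is kg·m²·s⁻²·A⁻¹.

(C)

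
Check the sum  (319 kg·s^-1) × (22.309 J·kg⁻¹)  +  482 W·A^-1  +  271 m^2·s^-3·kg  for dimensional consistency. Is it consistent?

No

Work out the base dimensions of each:
  (319 kg·s^-1) × (22.309 J·kg⁻¹):  [kg·s⁻¹] · [m²·s⁻²] = kg·m²·s⁻³
  482 W·A^-1:  W·A⁻¹ = J·s⁻¹·A⁻¹ = kg·m²·s⁻³·A⁻¹
  271 m^2·s^-3·kg:  kg·m²·s⁻³
The terms do not share a single dimension (kg·m²·s⁻³ vs kg·m²·s⁻³·A⁻¹).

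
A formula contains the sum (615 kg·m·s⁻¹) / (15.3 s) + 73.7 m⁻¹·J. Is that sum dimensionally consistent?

Yes

Expand each in SI base units:
  (615 kg·m·s⁻¹) / (15.3 s):  [kg·m·s⁻¹] / [s] = kg·m·s⁻²
  73.7 m⁻¹·J:  J·m⁻¹ = N·m·m⁻¹ = kg·m·s⁻²
Both are kg·m·s⁻², so they have the same dimensions and can be added.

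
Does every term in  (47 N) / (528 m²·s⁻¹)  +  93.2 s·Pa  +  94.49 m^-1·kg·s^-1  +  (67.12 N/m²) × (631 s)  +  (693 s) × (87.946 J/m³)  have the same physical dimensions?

Yes

Expand each in SI base units:
  (47 N) / (528 m²·s⁻¹):  [kg·m·s⁻²] / [m²·s⁻¹] = kg·m⁻¹·s⁻¹
  93.2 s·Pa:  Pa·s = N·m⁻²·s = kg·m⁻¹·s⁻¹
  94.49 m^-1·kg·s^-1:  kg·m⁻¹·s⁻¹
  (67.12 N/m²) × (631 s):  [kg·m⁻¹·s⁻²] · [s] = kg·m⁻¹·s⁻¹
  (693 s) × (87.946 J/m³):  [s] · [kg·m⁻¹·s⁻²] = kg·m⁻¹·s⁻¹
Every term reduces to kg·m⁻¹·s⁻¹.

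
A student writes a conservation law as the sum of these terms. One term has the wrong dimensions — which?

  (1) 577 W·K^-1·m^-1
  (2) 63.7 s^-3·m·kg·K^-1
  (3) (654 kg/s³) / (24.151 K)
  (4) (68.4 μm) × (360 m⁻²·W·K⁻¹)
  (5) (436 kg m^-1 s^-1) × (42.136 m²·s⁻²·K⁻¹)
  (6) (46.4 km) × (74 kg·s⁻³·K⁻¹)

(3)

Reduce each to base SI dimensions:
  (1) W·m⁻¹·K⁻¹ = J·s⁻¹·m⁻¹·K⁻¹ = kg·m·s⁻³·K⁻¹
  (2) kg·m·s⁻³·K⁻¹
  (3) [kg·s⁻³] / [K] = kg·s⁻³·K⁻¹
  (4) [m] · [kg·s⁻³·K⁻¹] = kg·m·s⁻³·K⁻¹
  (5) [kg·m⁻¹·s⁻¹] · [m²·s⁻²·K⁻¹] = kg·m·s⁻³·K⁻¹
  (6) [m] · [kg·s⁻³·K⁻¹] = kg·m·s⁻³·K⁻¹
All reduce to kg·m·s⁻³·K⁻¹ except (3), which is kg·s⁻³·K⁻¹.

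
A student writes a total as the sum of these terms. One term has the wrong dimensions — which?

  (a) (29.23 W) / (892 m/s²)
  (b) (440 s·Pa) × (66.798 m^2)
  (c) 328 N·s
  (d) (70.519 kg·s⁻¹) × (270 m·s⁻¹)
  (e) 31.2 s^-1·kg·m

(d)

Expand each in SI base units:
  (a) [kg·m²·s⁻³] / [m·s⁻²] = kg·m·s⁻¹
  (b) [kg·m⁻¹·s⁻¹] · [m²] = kg·m·s⁻¹
  (c) N·s = kg·m·s⁻²·s = kg·m·s⁻¹
  (d) [kg·s⁻¹] · [m·s⁻¹] = kg·m·s⁻²
  (e) kg·m·s⁻¹
All reduce to kg·m·s⁻¹ except (d), which is kg·m·s⁻².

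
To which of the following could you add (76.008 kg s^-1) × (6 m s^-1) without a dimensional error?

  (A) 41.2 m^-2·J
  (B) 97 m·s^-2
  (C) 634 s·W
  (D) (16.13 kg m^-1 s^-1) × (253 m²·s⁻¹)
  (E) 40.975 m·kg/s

(D)

Reference: [kg·s⁻¹] · [m·s⁻¹] = kg·m·s⁻².
Each option:
  (A) J·m⁻² = N·m·m⁻² = kg·s⁻²
  (B) m·s⁻²
  (C) W·s = J·s⁻¹·s = kg·m²·s⁻²
  (D) [kg·m⁻¹·s⁻¹] · [m²·s⁻¹] = kg·m·s⁻²  ← same
  (E) kg·m·s⁻¹
Only (D) matches kg·m·s⁻².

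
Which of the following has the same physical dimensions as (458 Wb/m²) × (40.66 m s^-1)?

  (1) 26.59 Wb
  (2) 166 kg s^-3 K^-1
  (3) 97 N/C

(3)

Reference: [kg·s⁻²·A⁻¹] · [m·s⁻¹] = kg·m·s⁻³·A⁻¹.
Each option:
  (1) Wb = V·s = kg·m²·s⁻²·A⁻¹
  (2) kg·s⁻³·K⁻¹
  (3) N·C⁻¹ = kg·m·s⁻²·(s·A)⁻¹ = kg·m·s⁻³·A⁻¹  ← same
Only (3) matches kg·m·s⁻³·A⁻¹.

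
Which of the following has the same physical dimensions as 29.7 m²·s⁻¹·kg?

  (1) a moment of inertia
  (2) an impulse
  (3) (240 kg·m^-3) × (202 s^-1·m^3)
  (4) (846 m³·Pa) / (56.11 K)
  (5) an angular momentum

Reference: kg·m²·s⁻¹.
Each option:
  (1) [moment of inertia] = kg·m²
  (2) [impulse] = kg·m·s⁻¹
  (3) [kg·m⁻³] · [m³·s⁻¹] = kg·s⁻¹
  (4) [kg·m²·s⁻²] / [K] = kg·m²·s⁻²·K⁻¹
  (5) [angular momentum] = kg·m²·s⁻¹  ← same
Only (5) matches kg·m²·s⁻¹.

(5)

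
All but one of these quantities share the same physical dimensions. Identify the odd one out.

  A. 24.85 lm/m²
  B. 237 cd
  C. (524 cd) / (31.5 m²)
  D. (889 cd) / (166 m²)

B.

Work out the base dimensions of each:
  A. lm·m⁻² = cd·m⁻² = m⁻²·cd
  B. cd
  C. [cd] / [m²] = m⁻²·cd
  D. [cd] / [m²] = m⁻²·cd
All reduce to m⁻²·cd except B., which is cd.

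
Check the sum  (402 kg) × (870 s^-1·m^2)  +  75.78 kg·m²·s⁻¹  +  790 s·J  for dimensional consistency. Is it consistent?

Yes

Reduce each to base SI dimensions:
  (402 kg) × (870 s^-1·m^2):  [kg] · [m²·s⁻¹] = kg·m²·s⁻¹
  75.78 kg·m²·s⁻¹:  kg·m²·s⁻¹
  790 s·J:  J·s = N·m·s = kg·m²·s⁻¹
Every term reduces to kg·m²·s⁻¹.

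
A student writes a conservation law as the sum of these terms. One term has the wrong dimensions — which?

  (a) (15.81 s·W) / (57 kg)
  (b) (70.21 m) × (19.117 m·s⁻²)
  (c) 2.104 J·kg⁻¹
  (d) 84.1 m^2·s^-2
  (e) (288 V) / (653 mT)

(e)

In SI base units:
  (a) [kg·m²·s⁻²] / [kg] = m²·s⁻²
  (b) [m] · [m·s⁻²] = m²·s⁻²
  (c) J·kg⁻¹ = N·m·kg⁻¹ = m²·s⁻²
  (d) m²·s⁻²
  (e) [kg·m²·s⁻³·A⁻¹] / [kg·s⁻²·A⁻¹] = m²·s⁻¹
All reduce to m²·s⁻² except (e), which is m²·s⁻¹.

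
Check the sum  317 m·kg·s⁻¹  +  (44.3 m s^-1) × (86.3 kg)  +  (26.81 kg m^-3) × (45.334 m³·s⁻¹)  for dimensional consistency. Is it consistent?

In SI base units:
  317 m·kg·s⁻¹:  kg·m·s⁻¹
  (44.3 m s^-1) × (86.3 kg):  [m·s⁻¹] · [kg] = kg·m·s⁻¹
  (26.81 kg m^-3) × (45.334 m³·s⁻¹):  [kg·m⁻³] · [m³·s⁻¹] = kg·s⁻¹
The terms do not share a single dimension (kg·m·s⁻¹ vs kg·s⁻¹).

No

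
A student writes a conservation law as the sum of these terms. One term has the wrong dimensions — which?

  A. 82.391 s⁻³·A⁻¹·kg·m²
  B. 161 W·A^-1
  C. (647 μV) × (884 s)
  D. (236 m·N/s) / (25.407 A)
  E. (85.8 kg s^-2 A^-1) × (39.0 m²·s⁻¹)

C.

In SI base units:
  A. kg·m²·s⁻³·A⁻¹
  B. W·A⁻¹ = J·s⁻¹·A⁻¹ = kg·m²·s⁻³·A⁻¹
  C. [kg·m²·s⁻³·A⁻¹] · [s] = kg·m²·s⁻²·A⁻¹
  D. [kg·m²·s⁻³] / [A] = kg·m²·s⁻³·A⁻¹
  E. [kg·s⁻²·A⁻¹] · [m²·s⁻¹] = kg·m²·s⁻³·A⁻¹
All reduce to kg·m²·s⁻³·A⁻¹ except C., which is kg·m²·s⁻²·A⁻¹.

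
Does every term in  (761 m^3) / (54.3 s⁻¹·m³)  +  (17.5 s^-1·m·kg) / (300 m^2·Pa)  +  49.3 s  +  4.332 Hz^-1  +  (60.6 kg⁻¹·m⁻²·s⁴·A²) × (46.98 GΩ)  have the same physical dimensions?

Reduce each to base SI dimensions:
  (761 m^3) / (54.3 s⁻¹·m³):  [m³] / [m³·s⁻¹] = s
  (17.5 s^-1·m·kg) / (300 m^2·Pa):  [kg·m·s⁻¹] / [kg·m·s⁻²] = s
  49.3 s:  s
  4.332 Hz^-1:  Hz⁻¹ = (s⁻¹)⁻¹ = s
  (60.6 kg⁻¹·m⁻²·s⁴·A²) × (46.98 GΩ):  [kg⁻¹·m⁻²·s⁴·A²] · [kg·m²·s⁻³·A⁻²] = s
Every term reduces to s.

Yes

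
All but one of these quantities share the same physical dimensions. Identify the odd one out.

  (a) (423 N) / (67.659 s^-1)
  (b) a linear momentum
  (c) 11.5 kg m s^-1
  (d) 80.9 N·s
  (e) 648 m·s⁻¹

(e)

In SI base units:
  (a) [kg·m·s⁻²] / [s⁻¹] = kg·m·s⁻¹
  (b) [linear momentum] = kg·m·s⁻¹
  (c) kg·m·s⁻¹
  (d) N·s = kg·m·s⁻²·s = kg·m·s⁻¹
  (e) m·s⁻¹
All reduce to kg·m·s⁻¹ except (e), which is m·s⁻¹.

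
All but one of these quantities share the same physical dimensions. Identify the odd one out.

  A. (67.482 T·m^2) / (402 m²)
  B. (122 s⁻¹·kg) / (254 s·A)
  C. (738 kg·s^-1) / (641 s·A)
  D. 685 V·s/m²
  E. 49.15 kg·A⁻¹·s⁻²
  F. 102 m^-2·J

F.

Work out the base dimensions of each:
  A. [kg·m²·s⁻²·A⁻¹] / [m²] = kg·s⁻²·A⁻¹
  B. [kg·s⁻¹] / [s·A] = kg·s⁻²·A⁻¹
  C. [kg·s⁻¹] / [s·A] = kg·s⁻²·A⁻¹
  D. V·s·m⁻² = J·C⁻¹·s·m⁻² = kg·s⁻²·A⁻¹
  E. kg·s⁻²·A⁻¹
  F. J·m⁻² = N·m·m⁻² = kg·s⁻²
All reduce to kg·s⁻²·A⁻¹ except F., which is kg·s⁻².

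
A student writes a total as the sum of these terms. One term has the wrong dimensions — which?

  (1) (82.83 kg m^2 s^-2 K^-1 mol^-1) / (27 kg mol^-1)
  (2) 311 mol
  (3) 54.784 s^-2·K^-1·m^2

Work out the base dimensions of each:
  (1) [kg·m²·s⁻²·K⁻¹·mol⁻¹] / [kg·mol⁻¹] = m²·s⁻²·K⁻¹
  (2) mol
  (3) m²·s⁻²·K⁻¹
All reduce to m²·s⁻²·K⁻¹ except (2), which is mol.

(2)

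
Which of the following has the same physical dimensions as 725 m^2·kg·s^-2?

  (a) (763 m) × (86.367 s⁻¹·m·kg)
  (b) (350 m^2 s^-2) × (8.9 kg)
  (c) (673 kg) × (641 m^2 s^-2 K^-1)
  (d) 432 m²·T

Reference: kg·m²·s⁻².
Each option:
  (a) [m] · [kg·m·s⁻¹] = kg·m²·s⁻¹
  (b) [m²·s⁻²] · [kg] = kg·m²·s⁻²  ← same
  (c) [kg] · [m²·s⁻²·K⁻¹] = kg·m²·s⁻²·K⁻¹
  (d) T·m² = Wb·m⁻²·m² = kg·m²·s⁻²·A⁻¹
Only (b) matches kg·m²·s⁻².

(b)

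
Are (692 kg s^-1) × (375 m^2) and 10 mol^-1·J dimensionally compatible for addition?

No

Dimensions:
  (692 kg s^-1) × (375 m^2):  [kg·s⁻¹] · [m²] = kg·m²·s⁻¹
  10 mol^-1·J:  J·mol⁻¹ = N·m·mol⁻¹ = kg·m²·s⁻²·mol⁻¹
kg·m²·s⁻¹ ≠ kg·m²·s⁻²·mol⁻¹, so they cannot be added.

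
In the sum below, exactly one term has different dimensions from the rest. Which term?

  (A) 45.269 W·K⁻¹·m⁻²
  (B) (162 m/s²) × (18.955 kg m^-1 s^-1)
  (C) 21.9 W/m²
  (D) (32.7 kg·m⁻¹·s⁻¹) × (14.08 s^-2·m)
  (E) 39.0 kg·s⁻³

(A)

Work out the base dimensions of each:
  (A) W·m⁻²·K⁻¹ = J·s⁻¹·m⁻²·K⁻¹ = kg·s⁻³·K⁻¹
  (B) [m·s⁻²] · [kg·m⁻¹·s⁻¹] = kg·s⁻³
  (C) W·m⁻² = J·s⁻¹·m⁻² = kg·s⁻³
  (D) [kg·m⁻¹·s⁻¹] · [m·s⁻²] = kg·s⁻³
  (E) kg·s⁻³
All reduce to kg·s⁻³ except (A), which is kg·s⁻³·K⁻¹.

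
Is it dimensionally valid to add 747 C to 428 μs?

No

Work out the base dimensions of each:
  747 C:  C = s·A
  428 μs:  s
s·A ≠ s, so they cannot be added.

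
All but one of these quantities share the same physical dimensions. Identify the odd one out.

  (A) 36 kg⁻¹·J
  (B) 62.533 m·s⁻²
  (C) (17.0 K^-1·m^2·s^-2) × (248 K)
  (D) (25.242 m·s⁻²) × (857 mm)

(B)

Reduce each to base SI dimensions:
  (A) J·kg⁻¹ = N·m·kg⁻¹ = m²·s⁻²
  (B) m·s⁻²
  (C) [m²·s⁻²·K⁻¹] · [K] = m²·s⁻²
  (D) [m·s⁻²] · [m] = m²·s⁻²
All reduce to m²·s⁻² except (B), which is m·s⁻².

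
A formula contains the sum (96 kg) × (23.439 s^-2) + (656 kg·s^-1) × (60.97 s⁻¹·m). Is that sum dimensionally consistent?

No

Dimensions:
  (96 kg) × (23.439 s^-2):  [kg] · [s⁻²] = kg·s⁻²
  (656 kg·s^-1) × (60.97 s⁻¹·m):  [kg·s⁻¹] · [m·s⁻¹] = kg·m·s⁻²
kg·s⁻² ≠ kg·m·s⁻², so they cannot be added.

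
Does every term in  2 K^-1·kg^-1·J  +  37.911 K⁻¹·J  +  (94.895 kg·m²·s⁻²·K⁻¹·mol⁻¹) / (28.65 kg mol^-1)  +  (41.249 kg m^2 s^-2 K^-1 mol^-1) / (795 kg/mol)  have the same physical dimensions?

No

Reduce each to base SI dimensions:
  2 K^-1·kg^-1·J:  J·kg⁻¹·K⁻¹ = N·m·kg⁻¹·K⁻¹ = m²·s⁻²·K⁻¹
  37.911 K⁻¹·J:  J·K⁻¹ = N·m·K⁻¹ = kg·m²·s⁻²·K⁻¹
  (94.895 kg·m²·s⁻²·K⁻¹·mol⁻¹) / (28.65 kg mol^-1):  [kg·m²·s⁻²·K⁻¹·mol⁻¹] / [kg·mol⁻¹] = m²·s⁻²·K⁻¹
  (41.249 kg m^2 s^-2 K^-1 mol^-1) / (795 kg/mol):  [kg·m²·s⁻²·K⁻¹·mol⁻¹] / [kg·mol⁻¹] = m²·s⁻²·K⁻¹
The terms do not share a single dimension (kg·m²·s⁻²·K⁻¹ vs m²·s⁻²·K⁻¹).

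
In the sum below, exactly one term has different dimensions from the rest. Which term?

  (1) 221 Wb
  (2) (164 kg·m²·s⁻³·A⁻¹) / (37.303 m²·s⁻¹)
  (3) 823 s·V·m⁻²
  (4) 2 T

(1)

In SI base units:
  (1) Wb = V·s = kg·m²·s⁻²·A⁻¹
  (2) [kg·m²·s⁻³·A⁻¹] / [m²·s⁻¹] = kg·s⁻²·A⁻¹
  (3) V·s·m⁻² = J·C⁻¹·s·m⁻² = kg·s⁻²·A⁻¹
  (4) T = Wb·m⁻² = kg·s⁻²·A⁻¹
All reduce to kg·s⁻²·A⁻¹ except (1), which is kg·m²·s⁻²·A⁻¹.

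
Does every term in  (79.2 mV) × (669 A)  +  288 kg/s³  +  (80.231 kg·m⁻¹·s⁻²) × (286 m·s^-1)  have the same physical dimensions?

No

Expand each in SI base units:
  (79.2 mV) × (669 A):  [kg·m²·s⁻³·A⁻¹] · [A] = kg·m²·s⁻³
  288 kg/s³:  kg·s⁻³
  (80.231 kg·m⁻¹·s⁻²) × (286 m·s^-1):  [kg·m⁻¹·s⁻²] · [m·s⁻¹] = kg·s⁻³
The terms do not share a single dimension (kg·m²·s⁻³ vs kg·s⁻³).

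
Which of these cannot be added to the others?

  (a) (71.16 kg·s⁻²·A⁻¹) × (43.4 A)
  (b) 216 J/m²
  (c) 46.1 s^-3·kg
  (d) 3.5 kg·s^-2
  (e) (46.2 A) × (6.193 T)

Reduce each to base SI dimensions:
  (a) [kg·s⁻²·A⁻¹] · [A] = kg·s⁻²
  (b) J·m⁻² = N·m·m⁻² = kg·s⁻²
  (c) kg·s⁻³
  (d) kg·s⁻²
  (e) [A] · [kg·s⁻²·A⁻¹] = kg·s⁻²
All reduce to kg·s⁻² except (c), which is kg·s⁻³.

(c)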